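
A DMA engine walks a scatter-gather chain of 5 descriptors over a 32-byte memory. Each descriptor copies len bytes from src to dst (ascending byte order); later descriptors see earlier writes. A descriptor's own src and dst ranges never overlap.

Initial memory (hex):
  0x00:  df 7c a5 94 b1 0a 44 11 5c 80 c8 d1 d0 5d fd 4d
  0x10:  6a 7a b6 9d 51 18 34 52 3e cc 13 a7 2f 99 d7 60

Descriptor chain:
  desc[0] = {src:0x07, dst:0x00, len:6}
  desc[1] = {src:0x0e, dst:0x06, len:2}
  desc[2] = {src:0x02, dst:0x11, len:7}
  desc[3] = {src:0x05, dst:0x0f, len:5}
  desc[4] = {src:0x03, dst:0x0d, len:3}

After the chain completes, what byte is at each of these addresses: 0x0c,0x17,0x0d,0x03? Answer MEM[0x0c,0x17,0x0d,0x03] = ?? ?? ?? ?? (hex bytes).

MEM[0x0c,0x17,0x0d,0x03] = d0 5c c8 c8

[0] 0x07->0x00 len=6 : 11 5c 80 c8 d1 d0
[1] 0x0e->0x06 len=2 : fd 4d
[2] 0x02->0x11 len=7 : 80 c8 d1 d0 fd 4d 5c
[3] 0x05->0x0f len=5 : d0 fd 4d 5c 80
[4] 0x03->0x0d len=3 : c8 d1 d0
query mem[0x0c]=0xd0, mem[0x17]=0x5c, mem[0x0d]=0xc8, mem[0x03]=0xc8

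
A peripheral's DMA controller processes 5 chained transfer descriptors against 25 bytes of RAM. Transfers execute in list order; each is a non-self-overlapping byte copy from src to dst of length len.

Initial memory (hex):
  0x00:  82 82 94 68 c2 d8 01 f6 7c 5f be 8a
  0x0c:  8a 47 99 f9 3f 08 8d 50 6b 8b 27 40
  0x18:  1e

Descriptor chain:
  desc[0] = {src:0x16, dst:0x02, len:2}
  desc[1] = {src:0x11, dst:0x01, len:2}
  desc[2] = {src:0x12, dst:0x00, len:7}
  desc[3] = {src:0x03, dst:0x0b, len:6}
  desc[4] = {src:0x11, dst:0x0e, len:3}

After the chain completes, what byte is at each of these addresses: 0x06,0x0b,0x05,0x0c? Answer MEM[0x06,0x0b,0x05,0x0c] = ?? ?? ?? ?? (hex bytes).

MEM[0x06,0x0b,0x05,0x0c] = 1e 8b 40 27

[0] 0x16->0x02 len=2 : 27 40
[1] 0x11->0x01 len=2 : 08 8d
[2] 0x12->0x00 len=7 : 8d 50 6b 8b 27 40 1e
[3] 0x03->0x0b len=6 : 8b 27 40 1e f6 7c
[4] 0x11->0x0e len=3 : 08 8d 50
query mem[0x06]=0x1e, mem[0x0b]=0x8b, mem[0x05]=0x40, mem[0x0c]=0x27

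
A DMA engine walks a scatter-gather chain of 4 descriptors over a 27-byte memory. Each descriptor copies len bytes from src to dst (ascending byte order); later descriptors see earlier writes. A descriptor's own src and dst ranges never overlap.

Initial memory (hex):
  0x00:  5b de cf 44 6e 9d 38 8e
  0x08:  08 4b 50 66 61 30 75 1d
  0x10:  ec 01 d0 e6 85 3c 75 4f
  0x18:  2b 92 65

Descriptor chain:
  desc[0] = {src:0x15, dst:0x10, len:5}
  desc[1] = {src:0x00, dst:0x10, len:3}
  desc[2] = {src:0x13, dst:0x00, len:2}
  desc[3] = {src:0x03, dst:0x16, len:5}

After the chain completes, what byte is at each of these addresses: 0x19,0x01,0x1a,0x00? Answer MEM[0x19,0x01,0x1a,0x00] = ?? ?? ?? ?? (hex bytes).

[0] 0x15->0x10 len=5 : 3c 75 4f 2b 92
[1] 0x00->0x10 len=3 : 5b de cf
[2] 0x13->0x00 len=2 : 2b 92
[3] 0x03->0x16 len=5 : 44 6e 9d 38 8e
query mem[0x19]=0x38, mem[0x01]=0x92, mem[0x1a]=0x8e, mem[0x00]=0x2b

MEM[0x19,0x01,0x1a,0x00] = 38 92 8e 2b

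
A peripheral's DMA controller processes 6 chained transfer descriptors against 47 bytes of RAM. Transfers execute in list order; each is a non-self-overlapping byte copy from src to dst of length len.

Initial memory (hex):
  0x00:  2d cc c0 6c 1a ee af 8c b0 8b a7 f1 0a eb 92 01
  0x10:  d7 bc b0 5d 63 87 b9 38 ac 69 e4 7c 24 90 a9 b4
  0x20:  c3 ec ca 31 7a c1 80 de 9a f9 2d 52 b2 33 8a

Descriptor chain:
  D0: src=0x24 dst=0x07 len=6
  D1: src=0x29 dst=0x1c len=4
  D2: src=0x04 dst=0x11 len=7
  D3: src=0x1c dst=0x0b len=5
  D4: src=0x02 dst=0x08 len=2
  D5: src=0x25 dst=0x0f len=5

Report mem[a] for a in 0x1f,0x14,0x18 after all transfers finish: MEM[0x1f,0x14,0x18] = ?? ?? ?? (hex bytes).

MEM[0x1f,0x14,0x18] = b2 7a ac

#0 dst[0x07+6] := {0x7a,0xc1,0x80,0xde,0x9a,0xf9}
#1 dst[0x1c+4] := {0xf9,0x2d,0x52,0xb2}
#2 dst[0x11+7] := {0x1a,0xee,0xaf,0x7a,0xc1,0x80,0xde}
#3 dst[0x0b+5] := {0xf9,0x2d,0x52,0xb2,0xc3}
#4 dst[0x08+2] := {0xc0,0x6c}
#5 dst[0x0f+5] := {0xc1,0x80,0xde,0x9a,0xf9}
query mem[0x1f]=0xb2, mem[0x14]=0x7a, mem[0x18]=0xac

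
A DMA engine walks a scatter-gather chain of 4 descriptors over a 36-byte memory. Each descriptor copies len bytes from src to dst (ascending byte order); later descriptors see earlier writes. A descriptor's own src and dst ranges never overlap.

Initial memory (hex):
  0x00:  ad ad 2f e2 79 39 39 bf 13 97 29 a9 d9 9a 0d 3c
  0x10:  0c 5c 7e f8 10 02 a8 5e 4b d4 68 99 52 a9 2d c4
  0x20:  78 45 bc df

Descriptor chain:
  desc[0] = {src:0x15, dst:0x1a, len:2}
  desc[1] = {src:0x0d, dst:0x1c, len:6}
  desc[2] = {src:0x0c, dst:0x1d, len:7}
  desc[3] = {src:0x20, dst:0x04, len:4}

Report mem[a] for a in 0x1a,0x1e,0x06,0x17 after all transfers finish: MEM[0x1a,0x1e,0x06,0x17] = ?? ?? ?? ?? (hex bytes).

[0] 0x15->0x1a len=2 : 02 a8
[1] 0x0d->0x1c len=6 : 9a 0d 3c 0c 5c 7e
[2] 0x0c->0x1d len=7 : d9 9a 0d 3c 0c 5c 7e
[3] 0x20->0x04 len=4 : 3c 0c 5c 7e
query mem[0x1a]=0x02, mem[0x1e]=0x9a, mem[0x06]=0x5c, mem[0x17]=0x5e

MEM[0x1a,0x1e,0x06,0x17] = 02 9a 5c 5e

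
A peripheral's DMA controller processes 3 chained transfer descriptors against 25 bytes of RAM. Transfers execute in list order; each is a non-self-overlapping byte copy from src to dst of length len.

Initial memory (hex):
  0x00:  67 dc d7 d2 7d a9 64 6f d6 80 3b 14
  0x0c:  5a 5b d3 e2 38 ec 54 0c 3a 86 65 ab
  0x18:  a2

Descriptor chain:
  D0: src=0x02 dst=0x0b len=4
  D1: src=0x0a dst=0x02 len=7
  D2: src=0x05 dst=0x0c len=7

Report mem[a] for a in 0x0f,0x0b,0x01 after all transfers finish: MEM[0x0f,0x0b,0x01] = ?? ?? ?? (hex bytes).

MEM[0x0f,0x0b,0x01] = 38 d7 dc

  after D0: wrote 4B at 0x0b = d7d27da9
  after D1: wrote 7B at 0x02 = 3bd7d27da9e238
  after D2: wrote 7B at 0x0c = 7da9e238803bd7
query mem[0x0f]=0x38, mem[0x0b]=0xd7, mem[0x01]=0xdc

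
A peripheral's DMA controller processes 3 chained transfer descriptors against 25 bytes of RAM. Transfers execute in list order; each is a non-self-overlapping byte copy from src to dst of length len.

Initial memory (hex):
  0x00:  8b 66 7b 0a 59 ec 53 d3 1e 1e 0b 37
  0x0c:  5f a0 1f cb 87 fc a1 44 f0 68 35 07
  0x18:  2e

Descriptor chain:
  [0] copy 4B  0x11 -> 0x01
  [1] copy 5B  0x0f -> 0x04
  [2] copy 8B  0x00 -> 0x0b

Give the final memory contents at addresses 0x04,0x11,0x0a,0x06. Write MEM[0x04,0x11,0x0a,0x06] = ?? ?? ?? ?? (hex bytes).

MEM[0x04,0x11,0x0a,0x06] = cb fc 0b fc

D0: mem[0x01..0x04] <- [fc a1 44 f0]
D1: mem[0x04..0x08] <- [cb 87 fc a1 44]
D2: mem[0x0b..0x12] <- [8b fc a1 44 cb 87 fc a1]
query mem[0x04]=0xcb, mem[0x11]=0xfc, mem[0x0a]=0x0b, mem[0x06]=0xfc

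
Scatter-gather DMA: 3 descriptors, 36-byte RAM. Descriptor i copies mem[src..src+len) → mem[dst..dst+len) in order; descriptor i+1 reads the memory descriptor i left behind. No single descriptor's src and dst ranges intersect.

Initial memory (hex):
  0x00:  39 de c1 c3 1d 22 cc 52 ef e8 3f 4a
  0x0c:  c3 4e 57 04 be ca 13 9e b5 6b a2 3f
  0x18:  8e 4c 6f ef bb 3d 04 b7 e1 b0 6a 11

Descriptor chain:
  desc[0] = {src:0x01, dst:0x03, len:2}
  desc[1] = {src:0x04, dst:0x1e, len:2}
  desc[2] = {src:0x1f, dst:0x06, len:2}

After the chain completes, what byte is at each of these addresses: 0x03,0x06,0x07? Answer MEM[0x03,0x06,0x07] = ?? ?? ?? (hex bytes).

MEM[0x03,0x06,0x07] = de 22 e1

  after D0: wrote 2B at 0x03 = dec1
  after D1: wrote 2B at 0x1e = c122
  after D2: wrote 2B at 0x06 = 22e1
query mem[0x03]=0xde, mem[0x06]=0x22, mem[0x07]=0xe1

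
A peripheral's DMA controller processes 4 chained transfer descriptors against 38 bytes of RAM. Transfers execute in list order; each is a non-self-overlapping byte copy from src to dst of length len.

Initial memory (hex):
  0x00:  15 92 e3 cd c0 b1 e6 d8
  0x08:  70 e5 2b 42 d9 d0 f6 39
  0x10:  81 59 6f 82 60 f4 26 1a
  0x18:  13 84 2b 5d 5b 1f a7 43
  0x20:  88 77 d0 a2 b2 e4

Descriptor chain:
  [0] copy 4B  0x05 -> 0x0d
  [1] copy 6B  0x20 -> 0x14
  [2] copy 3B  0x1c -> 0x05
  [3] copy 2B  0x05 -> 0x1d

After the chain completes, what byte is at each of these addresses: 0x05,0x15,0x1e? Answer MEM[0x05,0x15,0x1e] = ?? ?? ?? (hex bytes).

MEM[0x05,0x15,0x1e] = 5b 77 1f

D0: mem[0x0d..0x10] <- [b1 e6 d8 70]
D1: mem[0x14..0x19] <- [88 77 d0 a2 b2 e4]
D2: mem[0x05..0x07] <- [5b 1f a7]
D3: mem[0x1d..0x1e] <- [5b 1f]
query mem[0x05]=0x5b, mem[0x15]=0x77, mem[0x1e]=0x1f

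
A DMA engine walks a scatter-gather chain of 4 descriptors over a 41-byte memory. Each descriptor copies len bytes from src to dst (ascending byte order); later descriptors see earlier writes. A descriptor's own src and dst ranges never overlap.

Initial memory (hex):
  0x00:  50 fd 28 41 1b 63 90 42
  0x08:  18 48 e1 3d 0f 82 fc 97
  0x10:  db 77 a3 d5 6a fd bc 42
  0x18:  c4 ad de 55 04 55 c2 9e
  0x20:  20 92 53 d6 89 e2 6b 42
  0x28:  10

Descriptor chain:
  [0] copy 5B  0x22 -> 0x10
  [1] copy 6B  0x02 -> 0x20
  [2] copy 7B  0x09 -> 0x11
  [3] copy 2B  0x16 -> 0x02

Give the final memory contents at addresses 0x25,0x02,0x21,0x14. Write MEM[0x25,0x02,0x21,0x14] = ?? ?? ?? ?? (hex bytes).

  after D0: wrote 5B at 0x10 = 53d689e26b
  after D1: wrote 6B at 0x20 = 28411b639042
  after D2: wrote 7B at 0x11 = 48e13d0f82fc97
  after D3: wrote 2B at 0x02 = fc97
query mem[0x25]=0x42, mem[0x02]=0xfc, mem[0x21]=0x41, mem[0x14]=0x0f

MEM[0x25,0x02,0x21,0x14] = 42 fc 41 0f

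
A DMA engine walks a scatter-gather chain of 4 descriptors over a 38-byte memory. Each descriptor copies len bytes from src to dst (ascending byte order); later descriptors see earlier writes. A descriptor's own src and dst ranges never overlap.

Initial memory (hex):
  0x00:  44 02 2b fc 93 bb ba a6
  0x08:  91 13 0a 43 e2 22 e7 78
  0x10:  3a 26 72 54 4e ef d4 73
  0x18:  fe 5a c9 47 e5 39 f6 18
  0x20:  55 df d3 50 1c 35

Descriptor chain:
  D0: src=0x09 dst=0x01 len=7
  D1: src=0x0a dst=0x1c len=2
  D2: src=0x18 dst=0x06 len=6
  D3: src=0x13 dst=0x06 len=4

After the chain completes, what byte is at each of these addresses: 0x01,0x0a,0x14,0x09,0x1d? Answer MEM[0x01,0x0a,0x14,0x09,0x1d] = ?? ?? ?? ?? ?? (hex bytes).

MEM[0x01,0x0a,0x14,0x09,0x1d] = 13 0a 4e d4 43

D0: mem[0x01..0x07] <- [13 0a 43 e2 22 e7 78]
D1: mem[0x1c..0x1d] <- [0a 43]
D2: mem[0x06..0x0b] <- [fe 5a c9 47 0a 43]
D3: mem[0x06..0x09] <- [54 4e ef d4]
query mem[0x01]=0x13, mem[0x0a]=0x0a, mem[0x14]=0x4e, mem[0x09]=0xd4, mem[0x1d]=0x43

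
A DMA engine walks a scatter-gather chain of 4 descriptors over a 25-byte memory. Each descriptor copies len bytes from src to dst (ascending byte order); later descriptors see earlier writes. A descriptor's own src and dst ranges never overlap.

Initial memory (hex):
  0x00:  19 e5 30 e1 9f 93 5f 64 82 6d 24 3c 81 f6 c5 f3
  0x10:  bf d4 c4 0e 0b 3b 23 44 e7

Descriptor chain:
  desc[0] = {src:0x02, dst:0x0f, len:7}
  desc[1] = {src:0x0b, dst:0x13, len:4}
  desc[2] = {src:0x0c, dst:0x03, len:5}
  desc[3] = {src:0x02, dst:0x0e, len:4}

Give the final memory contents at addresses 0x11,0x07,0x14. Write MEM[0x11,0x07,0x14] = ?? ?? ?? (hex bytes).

MEM[0x11,0x07,0x14] = c5 e1 81

  after D0: wrote 7B at 0x0f = 30e19f935f6482
  after D1: wrote 4B at 0x13 = 3c81f6c5
  after D2: wrote 5B at 0x03 = 81f6c530e1
  after D3: wrote 4B at 0x0e = 3081f6c5
query mem[0x11]=0xc5, mem[0x07]=0xe1, mem[0x14]=0x81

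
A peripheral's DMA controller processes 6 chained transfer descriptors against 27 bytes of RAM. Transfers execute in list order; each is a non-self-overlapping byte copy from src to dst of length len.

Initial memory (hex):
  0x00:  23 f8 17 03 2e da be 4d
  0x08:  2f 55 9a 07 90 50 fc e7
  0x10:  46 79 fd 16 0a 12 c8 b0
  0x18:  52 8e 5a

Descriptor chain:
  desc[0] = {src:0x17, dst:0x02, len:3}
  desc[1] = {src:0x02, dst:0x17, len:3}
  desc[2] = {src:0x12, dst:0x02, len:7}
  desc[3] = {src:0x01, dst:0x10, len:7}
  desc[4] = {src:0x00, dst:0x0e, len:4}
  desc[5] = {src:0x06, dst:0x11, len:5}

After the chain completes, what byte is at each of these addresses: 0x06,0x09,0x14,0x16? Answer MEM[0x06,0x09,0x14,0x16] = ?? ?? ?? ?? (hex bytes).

MEM[0x06,0x09,0x14,0x16] = c8 55 55 b0

#0 dst[0x02+3] := {0xb0,0x52,0x8e}
#1 dst[0x17+3] := {0xb0,0x52,0x8e}
#2 dst[0x02+7] := {0xfd,0x16,0x0a,0x12,0xc8,0xb0,0x52}
#3 dst[0x10+7] := {0xf8,0xfd,0x16,0x0a,0x12,0xc8,0xb0}
#4 dst[0x0e+4] := {0x23,0xf8,0xfd,0x16}
#5 dst[0x11+5] := {0xc8,0xb0,0x52,0x55,0x9a}
query mem[0x06]=0xc8, mem[0x09]=0x55, mem[0x14]=0x55, mem[0x16]=0xb0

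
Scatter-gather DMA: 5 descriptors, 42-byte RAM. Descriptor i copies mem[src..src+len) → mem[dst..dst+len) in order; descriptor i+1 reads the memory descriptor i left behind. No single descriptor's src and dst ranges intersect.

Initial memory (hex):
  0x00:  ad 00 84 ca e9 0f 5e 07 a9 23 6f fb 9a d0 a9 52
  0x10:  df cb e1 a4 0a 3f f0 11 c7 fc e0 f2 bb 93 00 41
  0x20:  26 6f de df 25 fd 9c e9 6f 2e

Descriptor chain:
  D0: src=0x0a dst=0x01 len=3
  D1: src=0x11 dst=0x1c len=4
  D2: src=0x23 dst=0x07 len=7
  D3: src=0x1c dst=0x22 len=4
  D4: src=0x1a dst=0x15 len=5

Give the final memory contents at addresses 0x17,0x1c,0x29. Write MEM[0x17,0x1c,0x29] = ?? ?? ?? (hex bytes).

MEM[0x17,0x1c,0x29] = cb cb 2e

D0: mem[0x01..0x03] <- [6f fb 9a]
D1: mem[0x1c..0x1f] <- [cb e1 a4 0a]
D2: mem[0x07..0x0d] <- [df 25 fd 9c e9 6f 2e]
D3: mem[0x22..0x25] <- [cb e1 a4 0a]
D4: mem[0x15..0x19] <- [e0 f2 cb e1 a4]
query mem[0x17]=0xcb, mem[0x1c]=0xcb, mem[0x29]=0x2e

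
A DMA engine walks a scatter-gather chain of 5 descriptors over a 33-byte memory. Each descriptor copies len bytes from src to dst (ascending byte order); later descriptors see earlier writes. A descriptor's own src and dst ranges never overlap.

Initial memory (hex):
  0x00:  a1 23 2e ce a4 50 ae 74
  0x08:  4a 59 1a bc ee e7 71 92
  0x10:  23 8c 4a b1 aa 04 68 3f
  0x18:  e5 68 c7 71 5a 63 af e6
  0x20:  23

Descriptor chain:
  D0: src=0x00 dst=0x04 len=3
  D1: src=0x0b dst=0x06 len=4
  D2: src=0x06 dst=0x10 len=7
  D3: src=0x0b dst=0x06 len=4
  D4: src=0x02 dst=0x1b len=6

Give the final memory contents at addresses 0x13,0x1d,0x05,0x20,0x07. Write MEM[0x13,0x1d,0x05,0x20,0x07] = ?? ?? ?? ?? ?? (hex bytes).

D0: mem[0x04..0x06] <- [a1 23 2e]
D1: mem[0x06..0x09] <- [bc ee e7 71]
D2: mem[0x10..0x16] <- [bc ee e7 71 1a bc ee]
D3: mem[0x06..0x09] <- [bc ee e7 71]
D4: mem[0x1b..0x20] <- [2e ce a1 23 bc ee]
query mem[0x13]=0x71, mem[0x1d]=0xa1, mem[0x05]=0x23, mem[0x20]=0xee, mem[0x07]=0xee

MEM[0x13,0x1d,0x05,0x20,0x07] = 71 a1 23 ee ee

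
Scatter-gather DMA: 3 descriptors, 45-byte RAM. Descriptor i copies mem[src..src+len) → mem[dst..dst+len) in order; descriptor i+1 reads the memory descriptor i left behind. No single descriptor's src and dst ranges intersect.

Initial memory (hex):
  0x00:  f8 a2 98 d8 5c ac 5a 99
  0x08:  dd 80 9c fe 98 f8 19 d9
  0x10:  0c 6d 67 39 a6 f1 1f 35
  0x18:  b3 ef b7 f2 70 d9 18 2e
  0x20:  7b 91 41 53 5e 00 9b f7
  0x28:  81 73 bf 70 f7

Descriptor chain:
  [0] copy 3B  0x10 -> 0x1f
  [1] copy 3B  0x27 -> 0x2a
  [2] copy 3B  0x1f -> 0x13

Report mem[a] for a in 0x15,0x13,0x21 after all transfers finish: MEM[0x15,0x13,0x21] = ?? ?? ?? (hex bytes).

[0] 0x10->0x1f len=3 : 0c 6d 67
[1] 0x27->0x2a len=3 : f7 81 73
[2] 0x1f->0x13 len=3 : 0c 6d 67
query mem[0x15]=0x67, mem[0x13]=0x0c, mem[0x21]=0x67

MEM[0x15,0x13,0x21] = 67 0c 67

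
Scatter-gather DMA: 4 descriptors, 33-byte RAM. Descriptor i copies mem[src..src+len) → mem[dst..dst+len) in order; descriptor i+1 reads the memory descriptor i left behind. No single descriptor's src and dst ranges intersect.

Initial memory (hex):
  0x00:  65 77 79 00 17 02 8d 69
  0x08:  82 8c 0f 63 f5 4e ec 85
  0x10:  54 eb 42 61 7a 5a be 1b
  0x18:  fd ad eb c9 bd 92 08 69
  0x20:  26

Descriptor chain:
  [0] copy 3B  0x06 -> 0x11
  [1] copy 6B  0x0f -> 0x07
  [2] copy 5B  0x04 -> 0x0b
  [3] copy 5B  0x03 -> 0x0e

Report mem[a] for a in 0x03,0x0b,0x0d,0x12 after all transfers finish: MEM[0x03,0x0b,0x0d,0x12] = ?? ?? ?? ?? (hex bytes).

#0 dst[0x11+3] := {0x8d,0x69,0x82}
#1 dst[0x07+6] := {0x85,0x54,0x8d,0x69,0x82,0x7a}
#2 dst[0x0b+5] := {0x17,0x02,0x8d,0x85,0x54}
#3 dst[0x0e+5] := {0x00,0x17,0x02,0x8d,0x85}
query mem[0x03]=0x00, mem[0x0b]=0x17, mem[0x0d]=0x8d, mem[0x12]=0x85

MEM[0x03,0x0b,0x0d,0x12] = 00 17 8d 85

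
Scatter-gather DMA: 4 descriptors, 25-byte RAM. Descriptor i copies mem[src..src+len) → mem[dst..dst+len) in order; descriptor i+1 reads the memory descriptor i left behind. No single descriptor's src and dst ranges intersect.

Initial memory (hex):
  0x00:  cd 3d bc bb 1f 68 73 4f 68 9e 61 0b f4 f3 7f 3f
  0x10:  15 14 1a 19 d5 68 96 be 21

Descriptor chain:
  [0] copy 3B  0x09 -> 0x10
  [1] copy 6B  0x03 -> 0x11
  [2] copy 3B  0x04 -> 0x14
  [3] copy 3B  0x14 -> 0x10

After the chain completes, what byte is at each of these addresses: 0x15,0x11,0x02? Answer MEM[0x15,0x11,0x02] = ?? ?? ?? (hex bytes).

MEM[0x15,0x11,0x02] = 68 68 bc

[0] 0x09->0x10 len=3 : 9e 61 0b
[1] 0x03->0x11 len=6 : bb 1f 68 73 4f 68
[2] 0x04->0x14 len=3 : 1f 68 73
[3] 0x14->0x10 len=3 : 1f 68 73
query mem[0x15]=0x68, mem[0x11]=0x68, mem[0x02]=0xbc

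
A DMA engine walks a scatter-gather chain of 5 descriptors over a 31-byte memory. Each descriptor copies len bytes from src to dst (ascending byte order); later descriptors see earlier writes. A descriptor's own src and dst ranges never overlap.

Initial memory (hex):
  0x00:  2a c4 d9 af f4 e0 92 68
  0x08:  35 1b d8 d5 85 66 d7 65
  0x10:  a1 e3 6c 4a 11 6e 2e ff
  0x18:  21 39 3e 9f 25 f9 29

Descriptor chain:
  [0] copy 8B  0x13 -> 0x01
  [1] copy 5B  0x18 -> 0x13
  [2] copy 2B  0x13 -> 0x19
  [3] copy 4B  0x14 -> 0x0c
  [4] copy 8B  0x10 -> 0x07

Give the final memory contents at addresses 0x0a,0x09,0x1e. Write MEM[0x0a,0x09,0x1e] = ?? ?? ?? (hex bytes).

  after D0: wrote 8B at 0x01 = 4a116e2eff21393e
  after D1: wrote 5B at 0x13 = 21393e9f25
  after D2: wrote 2B at 0x19 = 2139
  after D3: wrote 4B at 0x0c = 393e9f25
  after D4: wrote 8B at 0x07 = a1e36c21393e9f25
query mem[0x0a]=0x21, mem[0x09]=0x6c, mem[0x1e]=0x29

MEM[0x0a,0x09,0x1e] = 21 6c 29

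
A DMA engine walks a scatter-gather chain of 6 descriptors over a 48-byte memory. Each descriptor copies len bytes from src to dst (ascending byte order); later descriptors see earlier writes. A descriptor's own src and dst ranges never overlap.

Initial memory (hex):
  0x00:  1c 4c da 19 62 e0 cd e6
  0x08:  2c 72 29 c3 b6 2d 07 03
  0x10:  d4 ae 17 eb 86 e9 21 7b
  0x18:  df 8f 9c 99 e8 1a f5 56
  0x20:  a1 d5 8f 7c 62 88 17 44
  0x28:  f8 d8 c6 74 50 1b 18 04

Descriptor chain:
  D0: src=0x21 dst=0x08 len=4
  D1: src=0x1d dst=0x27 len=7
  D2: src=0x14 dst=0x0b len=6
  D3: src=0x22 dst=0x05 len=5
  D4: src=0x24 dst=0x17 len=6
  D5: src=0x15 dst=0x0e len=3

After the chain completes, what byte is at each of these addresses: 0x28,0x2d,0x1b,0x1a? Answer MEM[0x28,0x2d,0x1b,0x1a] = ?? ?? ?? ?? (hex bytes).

MEM[0x28,0x2d,0x1b,0x1a] = f5 7c f5 1a

  after D0: wrote 4B at 0x08 = d58f7c62
  after D1: wrote 7B at 0x27 = 1af556a1d58f7c
  after D2: wrote 6B at 0x0b = 86e9217bdf8f
  after D3: wrote 5B at 0x05 = 8f7c628817
  after D4: wrote 6B at 0x17 = 6288171af556
  after D5: wrote 3B at 0x0e = e92162
query mem[0x28]=0xf5, mem[0x2d]=0x7c, mem[0x1b]=0xf5, mem[0x1a]=0x1a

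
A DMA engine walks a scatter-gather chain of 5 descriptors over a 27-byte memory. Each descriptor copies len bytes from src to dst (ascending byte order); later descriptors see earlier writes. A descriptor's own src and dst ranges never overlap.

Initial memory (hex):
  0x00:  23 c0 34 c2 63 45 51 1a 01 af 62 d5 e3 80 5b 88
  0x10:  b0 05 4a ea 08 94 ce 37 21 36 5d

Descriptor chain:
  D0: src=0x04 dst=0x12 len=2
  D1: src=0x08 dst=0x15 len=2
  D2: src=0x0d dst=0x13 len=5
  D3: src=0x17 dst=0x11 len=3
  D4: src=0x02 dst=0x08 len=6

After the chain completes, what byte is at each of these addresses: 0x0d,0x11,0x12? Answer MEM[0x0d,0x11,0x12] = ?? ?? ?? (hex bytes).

MEM[0x0d,0x11,0x12] = 1a 05 21

#0 dst[0x12+2] := {0x63,0x45}
#1 dst[0x15+2] := {0x01,0xaf}
#2 dst[0x13+5] := {0x80,0x5b,0x88,0xb0,0x05}
#3 dst[0x11+3] := {0x05,0x21,0x36}
#4 dst[0x08+6] := {0x34,0xc2,0x63,0x45,0x51,0x1a}
query mem[0x0d]=0x1a, mem[0x11]=0x05, mem[0x12]=0x21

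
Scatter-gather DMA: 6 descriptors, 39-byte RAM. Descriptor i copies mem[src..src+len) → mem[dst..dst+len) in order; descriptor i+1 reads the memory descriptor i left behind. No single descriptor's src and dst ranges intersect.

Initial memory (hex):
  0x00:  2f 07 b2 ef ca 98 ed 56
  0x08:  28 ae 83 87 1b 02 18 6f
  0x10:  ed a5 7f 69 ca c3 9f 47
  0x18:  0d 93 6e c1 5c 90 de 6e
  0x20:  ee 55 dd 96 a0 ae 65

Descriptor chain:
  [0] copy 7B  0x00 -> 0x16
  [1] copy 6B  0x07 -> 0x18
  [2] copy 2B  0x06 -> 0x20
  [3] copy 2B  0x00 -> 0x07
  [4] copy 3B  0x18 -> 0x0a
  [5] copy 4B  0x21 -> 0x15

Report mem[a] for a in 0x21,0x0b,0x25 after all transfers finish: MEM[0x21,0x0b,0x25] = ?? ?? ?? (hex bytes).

MEM[0x21,0x0b,0x25] = 56 28 ae

  after D0: wrote 7B at 0x16 = 2f07b2efca98ed
  after D1: wrote 6B at 0x18 = 5628ae83871b
  after D2: wrote 2B at 0x20 = ed56
  after D3: wrote 2B at 0x07 = 2f07
  after D4: wrote 3B at 0x0a = 5628ae
  after D5: wrote 4B at 0x15 = 56dd96a0
query mem[0x21]=0x56, mem[0x0b]=0x28, mem[0x25]=0xae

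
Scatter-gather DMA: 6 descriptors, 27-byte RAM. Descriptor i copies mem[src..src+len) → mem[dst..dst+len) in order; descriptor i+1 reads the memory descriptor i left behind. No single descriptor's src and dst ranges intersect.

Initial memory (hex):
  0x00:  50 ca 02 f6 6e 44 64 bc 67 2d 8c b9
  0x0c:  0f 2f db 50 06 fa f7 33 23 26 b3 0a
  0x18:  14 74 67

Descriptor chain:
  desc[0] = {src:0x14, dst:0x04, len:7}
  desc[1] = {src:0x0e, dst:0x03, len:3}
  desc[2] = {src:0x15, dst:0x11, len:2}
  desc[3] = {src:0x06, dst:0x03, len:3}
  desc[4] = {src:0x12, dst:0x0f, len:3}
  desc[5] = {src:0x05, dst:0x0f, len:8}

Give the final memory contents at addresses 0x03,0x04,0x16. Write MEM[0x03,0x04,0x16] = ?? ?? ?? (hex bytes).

MEM[0x03,0x04,0x16] = b3 0a 0f

D0: mem[0x04..0x0a] <- [23 26 b3 0a 14 74 67]
D1: mem[0x03..0x05] <- [db 50 06]
D2: mem[0x11..0x12] <- [26 b3]
D3: mem[0x03..0x05] <- [b3 0a 14]
D4: mem[0x0f..0x11] <- [b3 33 23]
D5: mem[0x0f..0x16] <- [14 b3 0a 14 74 67 b9 0f]
query mem[0x03]=0xb3, mem[0x04]=0x0a, mem[0x16]=0x0f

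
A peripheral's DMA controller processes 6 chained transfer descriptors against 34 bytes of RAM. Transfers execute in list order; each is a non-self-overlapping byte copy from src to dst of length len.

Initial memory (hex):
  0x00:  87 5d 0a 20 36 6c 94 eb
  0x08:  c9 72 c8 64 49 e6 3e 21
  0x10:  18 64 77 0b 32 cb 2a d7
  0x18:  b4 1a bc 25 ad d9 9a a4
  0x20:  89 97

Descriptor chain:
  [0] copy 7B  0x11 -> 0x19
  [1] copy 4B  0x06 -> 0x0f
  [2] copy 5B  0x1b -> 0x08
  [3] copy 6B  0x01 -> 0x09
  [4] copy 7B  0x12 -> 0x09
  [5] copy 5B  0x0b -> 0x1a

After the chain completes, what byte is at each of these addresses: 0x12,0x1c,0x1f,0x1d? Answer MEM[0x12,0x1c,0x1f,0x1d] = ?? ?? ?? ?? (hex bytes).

#0 dst[0x19+7] := {0x64,0x77,0x0b,0x32,0xcb,0x2a,0xd7}
#1 dst[0x0f+4] := {0x94,0xeb,0xc9,0x72}
#2 dst[0x08+5] := {0x0b,0x32,0xcb,0x2a,0xd7}
#3 dst[0x09+6] := {0x5d,0x0a,0x20,0x36,0x6c,0x94}
#4 dst[0x09+7] := {0x72,0x0b,0x32,0xcb,0x2a,0xd7,0xb4}
#5 dst[0x1a+5] := {0x32,0xcb,0x2a,0xd7,0xb4}
query mem[0x12]=0x72, mem[0x1c]=0x2a, mem[0x1f]=0xd7, mem[0x1d]=0xd7

MEM[0x12,0x1c,0x1f,0x1d] = 72 2a d7 d7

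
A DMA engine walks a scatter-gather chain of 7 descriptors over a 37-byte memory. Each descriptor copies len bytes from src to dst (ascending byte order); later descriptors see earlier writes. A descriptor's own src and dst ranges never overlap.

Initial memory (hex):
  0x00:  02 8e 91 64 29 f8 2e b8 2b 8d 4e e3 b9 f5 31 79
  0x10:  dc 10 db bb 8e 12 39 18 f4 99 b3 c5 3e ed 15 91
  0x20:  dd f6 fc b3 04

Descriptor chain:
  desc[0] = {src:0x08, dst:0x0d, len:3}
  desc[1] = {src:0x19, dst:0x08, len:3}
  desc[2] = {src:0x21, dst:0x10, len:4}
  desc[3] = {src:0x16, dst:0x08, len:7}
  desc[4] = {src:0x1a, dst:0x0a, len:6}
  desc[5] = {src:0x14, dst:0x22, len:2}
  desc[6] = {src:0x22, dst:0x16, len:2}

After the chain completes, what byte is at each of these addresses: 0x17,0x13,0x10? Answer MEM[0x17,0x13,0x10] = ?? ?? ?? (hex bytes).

  after D0: wrote 3B at 0x0d = 2b8d4e
  after D1: wrote 3B at 0x08 = 99b3c5
  after D2: wrote 4B at 0x10 = f6fcb304
  after D3: wrote 7B at 0x08 = 3918f499b3c53e
  after D4: wrote 6B at 0x0a = b3c53eed1591
  after D5: wrote 2B at 0x22 = 8e12
  after D6: wrote 2B at 0x16 = 8e12
query mem[0x17]=0x12, mem[0x13]=0x04, mem[0x10]=0xf6

MEM[0x17,0x13,0x10] = 12 04 f6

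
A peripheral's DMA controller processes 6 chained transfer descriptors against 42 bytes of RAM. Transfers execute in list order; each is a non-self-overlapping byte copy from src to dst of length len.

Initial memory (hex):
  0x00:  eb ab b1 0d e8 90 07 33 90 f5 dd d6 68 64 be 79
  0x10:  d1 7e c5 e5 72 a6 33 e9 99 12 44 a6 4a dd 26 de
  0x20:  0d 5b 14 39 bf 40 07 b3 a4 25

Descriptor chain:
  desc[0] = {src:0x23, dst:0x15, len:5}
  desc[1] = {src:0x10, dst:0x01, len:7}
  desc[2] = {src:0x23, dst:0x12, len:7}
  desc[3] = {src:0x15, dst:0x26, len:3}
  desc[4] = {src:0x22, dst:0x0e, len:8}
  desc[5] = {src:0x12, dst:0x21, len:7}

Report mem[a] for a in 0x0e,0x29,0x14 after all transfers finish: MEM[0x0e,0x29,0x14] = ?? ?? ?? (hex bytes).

MEM[0x0e,0x29,0x14] = 14 25 a4

  after D0: wrote 5B at 0x15 = 39bf4007b3
  after D1: wrote 7B at 0x01 = d17ec5e57239bf
  after D2: wrote 7B at 0x12 = 39bf4007b3a425
  after D3: wrote 3B at 0x26 = 07b3a4
  after D4: wrote 8B at 0x0e = 1439bf4007b3a425
  after D5: wrote 7B at 0x21 = 07b3a425b3a425
query mem[0x0e]=0x14, mem[0x29]=0x25, mem[0x14]=0xa4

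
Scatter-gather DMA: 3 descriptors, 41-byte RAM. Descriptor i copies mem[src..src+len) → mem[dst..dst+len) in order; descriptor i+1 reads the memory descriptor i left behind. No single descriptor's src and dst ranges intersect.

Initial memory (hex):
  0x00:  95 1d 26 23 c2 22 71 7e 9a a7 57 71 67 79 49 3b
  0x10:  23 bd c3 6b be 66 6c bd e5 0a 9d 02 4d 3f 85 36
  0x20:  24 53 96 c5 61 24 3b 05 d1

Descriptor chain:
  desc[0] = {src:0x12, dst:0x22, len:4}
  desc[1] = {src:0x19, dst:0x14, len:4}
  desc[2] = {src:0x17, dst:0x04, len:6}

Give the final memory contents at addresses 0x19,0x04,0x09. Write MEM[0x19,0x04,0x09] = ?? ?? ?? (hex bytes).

MEM[0x19,0x04,0x09] = 0a 4d 4d

  after D0: wrote 4B at 0x22 = c36bbe66
  after D1: wrote 4B at 0x14 = 0a9d024d
  after D2: wrote 6B at 0x04 = 4de50a9d024d
query mem[0x19]=0x0a, mem[0x04]=0x4d, mem[0x09]=0x4d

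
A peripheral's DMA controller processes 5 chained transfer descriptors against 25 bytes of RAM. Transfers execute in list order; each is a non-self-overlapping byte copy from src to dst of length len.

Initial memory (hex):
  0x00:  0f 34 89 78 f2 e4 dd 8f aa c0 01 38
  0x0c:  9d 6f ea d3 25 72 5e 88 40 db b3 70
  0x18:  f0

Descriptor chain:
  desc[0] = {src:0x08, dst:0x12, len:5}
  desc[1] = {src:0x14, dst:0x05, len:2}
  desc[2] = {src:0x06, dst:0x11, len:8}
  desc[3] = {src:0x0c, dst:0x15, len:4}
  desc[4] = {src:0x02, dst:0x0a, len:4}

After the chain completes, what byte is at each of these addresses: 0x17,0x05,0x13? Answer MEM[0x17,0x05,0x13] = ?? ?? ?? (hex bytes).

#0 dst[0x12+5] := {0xaa,0xc0,0x01,0x38,0x9d}
#1 dst[0x05+2] := {0x01,0x38}
#2 dst[0x11+8] := {0x38,0x8f,0xaa,0xc0,0x01,0x38,0x9d,0x6f}
#3 dst[0x15+4] := {0x9d,0x6f,0xea,0xd3}
#4 dst[0x0a+4] := {0x89,0x78,0xf2,0x01}
query mem[0x17]=0xea, mem[0x05]=0x01, mem[0x13]=0xaa

MEM[0x17,0x05,0x13] = ea 01 aa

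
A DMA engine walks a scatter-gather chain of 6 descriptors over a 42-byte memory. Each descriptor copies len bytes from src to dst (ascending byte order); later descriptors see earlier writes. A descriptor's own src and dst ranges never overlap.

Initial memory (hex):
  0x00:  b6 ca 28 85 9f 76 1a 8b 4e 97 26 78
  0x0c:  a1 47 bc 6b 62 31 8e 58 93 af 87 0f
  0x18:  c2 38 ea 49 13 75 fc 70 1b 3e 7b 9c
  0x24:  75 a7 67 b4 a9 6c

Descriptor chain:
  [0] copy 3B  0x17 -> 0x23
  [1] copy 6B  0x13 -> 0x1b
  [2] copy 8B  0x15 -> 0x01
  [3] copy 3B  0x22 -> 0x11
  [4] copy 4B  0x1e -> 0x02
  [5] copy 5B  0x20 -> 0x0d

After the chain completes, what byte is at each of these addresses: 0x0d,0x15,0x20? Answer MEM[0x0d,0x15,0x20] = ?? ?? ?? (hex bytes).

D0: mem[0x23..0x25] <- [0f c2 38]
D1: mem[0x1b..0x20] <- [58 93 af 87 0f c2]
D2: mem[0x01..0x08] <- [af 87 0f c2 38 ea 58 93]
D3: mem[0x11..0x13] <- [7b 0f c2]
D4: mem[0x02..0x05] <- [87 0f c2 3e]
D5: mem[0x0d..0x11] <- [c2 3e 7b 0f c2]
query mem[0x0d]=0xc2, mem[0x15]=0xaf, mem[0x20]=0xc2

MEM[0x0d,0x15,0x20] = c2 af c2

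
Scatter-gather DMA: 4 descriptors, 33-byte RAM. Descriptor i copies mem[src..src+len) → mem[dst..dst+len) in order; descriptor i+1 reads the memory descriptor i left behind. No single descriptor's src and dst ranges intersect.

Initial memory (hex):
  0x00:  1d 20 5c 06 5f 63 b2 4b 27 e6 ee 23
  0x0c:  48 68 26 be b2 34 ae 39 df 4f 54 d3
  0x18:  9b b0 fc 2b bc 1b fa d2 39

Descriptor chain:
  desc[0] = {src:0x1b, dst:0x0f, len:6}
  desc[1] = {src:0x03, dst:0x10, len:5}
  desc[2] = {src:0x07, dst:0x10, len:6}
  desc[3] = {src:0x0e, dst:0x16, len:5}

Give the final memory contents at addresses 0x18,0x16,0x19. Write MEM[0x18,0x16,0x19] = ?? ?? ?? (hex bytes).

  after D0: wrote 6B at 0x0f = 2bbc1bfad239
  after D1: wrote 5B at 0x10 = 065f63b24b
  after D2: wrote 6B at 0x10 = 4b27e6ee2348
  after D3: wrote 5B at 0x16 = 262b4b27e6
query mem[0x18]=0x4b, mem[0x16]=0x26, mem[0x19]=0x27

MEM[0x18,0x16,0x19] = 4b 26 27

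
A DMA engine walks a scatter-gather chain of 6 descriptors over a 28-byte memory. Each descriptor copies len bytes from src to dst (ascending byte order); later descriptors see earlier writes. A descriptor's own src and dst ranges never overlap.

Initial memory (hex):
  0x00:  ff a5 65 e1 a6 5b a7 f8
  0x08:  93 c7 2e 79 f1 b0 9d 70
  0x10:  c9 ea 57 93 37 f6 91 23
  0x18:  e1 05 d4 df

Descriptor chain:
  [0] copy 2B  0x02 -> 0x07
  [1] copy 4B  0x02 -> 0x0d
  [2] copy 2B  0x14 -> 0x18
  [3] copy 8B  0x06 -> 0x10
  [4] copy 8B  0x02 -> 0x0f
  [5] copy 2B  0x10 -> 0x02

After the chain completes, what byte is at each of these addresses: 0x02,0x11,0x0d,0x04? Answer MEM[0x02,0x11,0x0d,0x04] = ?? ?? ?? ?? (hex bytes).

MEM[0x02,0x11,0x0d,0x04] = e1 a6 65 a6

  after D0: wrote 2B at 0x07 = 65e1
  after D1: wrote 4B at 0x0d = 65e1a65b
  after D2: wrote 2B at 0x18 = 37f6
  after D3: wrote 8B at 0x10 = a765e1c72e79f165
  after D4: wrote 8B at 0x0f = 65e1a65ba765e1c7
  after D5: wrote 2B at 0x02 = e1a6
query mem[0x02]=0xe1, mem[0x11]=0xa6, mem[0x0d]=0x65, mem[0x04]=0xa6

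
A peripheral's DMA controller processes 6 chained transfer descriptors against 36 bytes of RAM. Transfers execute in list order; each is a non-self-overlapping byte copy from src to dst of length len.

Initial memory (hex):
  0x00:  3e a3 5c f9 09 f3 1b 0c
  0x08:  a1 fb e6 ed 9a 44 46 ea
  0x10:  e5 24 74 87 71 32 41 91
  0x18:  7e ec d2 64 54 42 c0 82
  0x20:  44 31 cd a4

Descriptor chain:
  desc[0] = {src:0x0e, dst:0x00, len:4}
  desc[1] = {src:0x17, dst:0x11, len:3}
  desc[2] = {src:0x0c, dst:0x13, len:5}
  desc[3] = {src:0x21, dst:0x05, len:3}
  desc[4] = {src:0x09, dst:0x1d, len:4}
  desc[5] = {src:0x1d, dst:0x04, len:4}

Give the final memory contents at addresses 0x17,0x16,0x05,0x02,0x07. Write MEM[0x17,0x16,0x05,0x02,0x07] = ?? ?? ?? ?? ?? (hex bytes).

MEM[0x17,0x16,0x05,0x02,0x07] = e5 ea e6 e5 9a

[0] 0x0e->0x00 len=4 : 46 ea e5 24
[1] 0x17->0x11 len=3 : 91 7e ec
[2] 0x0c->0x13 len=5 : 9a 44 46 ea e5
[3] 0x21->0x05 len=3 : 31 cd a4
[4] 0x09->0x1d len=4 : fb e6 ed 9a
[5] 0x1d->0x04 len=4 : fb e6 ed 9a
query mem[0x17]=0xe5, mem[0x16]=0xea, mem[0x05]=0xe6, mem[0x02]=0xe5, mem[0x07]=0x9a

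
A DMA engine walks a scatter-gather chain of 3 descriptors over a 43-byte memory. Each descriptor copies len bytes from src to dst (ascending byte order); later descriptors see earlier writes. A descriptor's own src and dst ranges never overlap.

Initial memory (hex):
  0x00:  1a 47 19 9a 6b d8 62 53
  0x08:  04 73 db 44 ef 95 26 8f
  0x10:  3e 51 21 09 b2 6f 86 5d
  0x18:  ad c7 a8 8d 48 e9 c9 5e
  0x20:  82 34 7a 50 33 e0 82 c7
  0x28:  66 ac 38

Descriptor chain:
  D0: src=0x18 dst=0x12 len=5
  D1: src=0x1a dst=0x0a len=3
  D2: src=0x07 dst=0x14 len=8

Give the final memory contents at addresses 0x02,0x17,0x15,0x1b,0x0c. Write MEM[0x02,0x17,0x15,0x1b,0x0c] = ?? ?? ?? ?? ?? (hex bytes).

  after D0: wrote 5B at 0x12 = adc7a88d48
  after D1: wrote 3B at 0x0a = a88d48
  after D2: wrote 8B at 0x14 = 530473a88d489526
query mem[0x02]=0x19, mem[0x17]=0xa8, mem[0x15]=0x04, mem[0x1b]=0x26, mem[0x0c]=0x48

MEM[0x02,0x17,0x15,0x1b,0x0c] = 19 a8 04 26 48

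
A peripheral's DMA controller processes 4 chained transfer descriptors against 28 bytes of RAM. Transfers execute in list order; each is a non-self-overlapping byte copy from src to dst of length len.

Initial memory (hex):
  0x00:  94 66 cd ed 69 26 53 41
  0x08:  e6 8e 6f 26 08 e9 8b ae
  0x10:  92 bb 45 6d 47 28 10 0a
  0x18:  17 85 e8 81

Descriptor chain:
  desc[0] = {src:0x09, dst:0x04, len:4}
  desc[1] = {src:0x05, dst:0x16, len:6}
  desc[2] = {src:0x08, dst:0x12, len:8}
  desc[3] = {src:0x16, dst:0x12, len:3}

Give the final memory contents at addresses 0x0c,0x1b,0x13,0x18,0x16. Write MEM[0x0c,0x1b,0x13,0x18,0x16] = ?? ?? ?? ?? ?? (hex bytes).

MEM[0x0c,0x1b,0x13,0x18,0x16] = 08 6f e9 8b 08

#0 dst[0x04+4] := {0x8e,0x6f,0x26,0x08}
#1 dst[0x16+6] := {0x6f,0x26,0x08,0xe6,0x8e,0x6f}
#2 dst[0x12+8] := {0xe6,0x8e,0x6f,0x26,0x08,0xe9,0x8b,0xae}
#3 dst[0x12+3] := {0x08,0xe9,0x8b}
query mem[0x0c]=0x08, mem[0x1b]=0x6f, mem[0x13]=0xe9, mem[0x18]=0x8b, mem[0x16]=0x08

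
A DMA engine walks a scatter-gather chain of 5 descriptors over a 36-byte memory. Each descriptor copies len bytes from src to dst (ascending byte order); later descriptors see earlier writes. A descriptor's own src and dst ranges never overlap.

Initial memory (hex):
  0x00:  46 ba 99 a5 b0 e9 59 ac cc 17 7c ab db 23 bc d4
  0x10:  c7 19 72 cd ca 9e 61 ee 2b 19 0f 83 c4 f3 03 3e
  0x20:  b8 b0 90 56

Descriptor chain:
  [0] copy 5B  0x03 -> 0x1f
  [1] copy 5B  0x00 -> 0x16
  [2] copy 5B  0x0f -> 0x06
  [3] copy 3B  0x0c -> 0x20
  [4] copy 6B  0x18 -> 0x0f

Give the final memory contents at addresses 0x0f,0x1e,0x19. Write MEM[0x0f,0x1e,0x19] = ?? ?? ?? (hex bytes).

  after D0: wrote 5B at 0x1f = a5b0e959ac
  after D1: wrote 5B at 0x16 = 46ba99a5b0
  after D2: wrote 5B at 0x06 = d4c71972cd
  after D3: wrote 3B at 0x20 = db23bc
  after D4: wrote 6B at 0x0f = 99a5b083c4f3
query mem[0x0f]=0x99, mem[0x1e]=0x03, mem[0x19]=0xa5

MEM[0x0f,0x1e,0x19] = 99 03 a5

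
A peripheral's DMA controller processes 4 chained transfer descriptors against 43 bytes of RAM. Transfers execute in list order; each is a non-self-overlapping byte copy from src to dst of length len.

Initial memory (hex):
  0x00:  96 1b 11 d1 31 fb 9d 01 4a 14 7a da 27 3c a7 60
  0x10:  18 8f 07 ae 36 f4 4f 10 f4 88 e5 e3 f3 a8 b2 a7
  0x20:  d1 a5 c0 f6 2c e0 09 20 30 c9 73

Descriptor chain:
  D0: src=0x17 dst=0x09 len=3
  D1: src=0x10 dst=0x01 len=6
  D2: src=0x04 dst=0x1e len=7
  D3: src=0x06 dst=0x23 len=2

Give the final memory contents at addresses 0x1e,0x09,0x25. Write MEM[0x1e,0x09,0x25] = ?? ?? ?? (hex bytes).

MEM[0x1e,0x09,0x25] = ae 10 e0

D0: mem[0x09..0x0b] <- [10 f4 88]
D1: mem[0x01..0x06] <- [18 8f 07 ae 36 f4]
D2: mem[0x1e..0x24] <- [ae 36 f4 01 4a 10 f4]
D3: mem[0x23..0x24] <- [f4 01]
query mem[0x1e]=0xae, mem[0x09]=0x10, mem[0x25]=0xe0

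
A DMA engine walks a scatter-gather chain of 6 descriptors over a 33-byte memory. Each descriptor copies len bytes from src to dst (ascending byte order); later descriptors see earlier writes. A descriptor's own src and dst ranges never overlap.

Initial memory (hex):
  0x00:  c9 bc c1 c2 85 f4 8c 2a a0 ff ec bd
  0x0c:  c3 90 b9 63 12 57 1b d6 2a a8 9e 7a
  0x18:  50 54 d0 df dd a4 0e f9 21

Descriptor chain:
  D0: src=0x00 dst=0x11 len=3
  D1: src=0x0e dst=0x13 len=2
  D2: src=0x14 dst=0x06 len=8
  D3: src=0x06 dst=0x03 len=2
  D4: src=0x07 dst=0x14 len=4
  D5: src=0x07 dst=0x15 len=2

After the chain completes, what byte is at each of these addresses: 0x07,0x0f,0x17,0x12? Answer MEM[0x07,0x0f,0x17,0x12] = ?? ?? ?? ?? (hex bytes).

D0: mem[0x11..0x13] <- [c9 bc c1]
D1: mem[0x13..0x14] <- [b9 63]
D2: mem[0x06..0x0d] <- [63 a8 9e 7a 50 54 d0 df]
D3: mem[0x03..0x04] <- [63 a8]
D4: mem[0x14..0x17] <- [a8 9e 7a 50]
D5: mem[0x15..0x16] <- [a8 9e]
query mem[0x07]=0xa8, mem[0x0f]=0x63, mem[0x17]=0x50, mem[0x12]=0xbc

MEM[0x07,0x0f,0x17,0x12] = a8 63 50 bc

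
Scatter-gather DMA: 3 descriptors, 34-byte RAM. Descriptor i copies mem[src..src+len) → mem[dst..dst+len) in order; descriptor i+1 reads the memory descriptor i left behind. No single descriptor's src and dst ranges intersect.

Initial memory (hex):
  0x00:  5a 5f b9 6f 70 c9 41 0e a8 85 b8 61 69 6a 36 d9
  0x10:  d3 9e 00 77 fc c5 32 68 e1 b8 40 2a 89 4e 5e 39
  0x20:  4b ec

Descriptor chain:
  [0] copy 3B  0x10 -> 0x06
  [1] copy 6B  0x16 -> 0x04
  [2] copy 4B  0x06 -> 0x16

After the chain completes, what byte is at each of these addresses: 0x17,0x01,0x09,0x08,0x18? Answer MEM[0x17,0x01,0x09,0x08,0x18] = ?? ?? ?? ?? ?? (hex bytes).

  after D0: wrote 3B at 0x06 = d39e00
  after D1: wrote 6B at 0x04 = 3268e1b8402a
  after D2: wrote 4B at 0x16 = e1b8402a
query mem[0x17]=0xb8, mem[0x01]=0x5f, mem[0x09]=0x2a, mem[0x08]=0x40, mem[0x18]=0x40

MEM[0x17,0x01,0x09,0x08,0x18] = b8 5f 2a 40 40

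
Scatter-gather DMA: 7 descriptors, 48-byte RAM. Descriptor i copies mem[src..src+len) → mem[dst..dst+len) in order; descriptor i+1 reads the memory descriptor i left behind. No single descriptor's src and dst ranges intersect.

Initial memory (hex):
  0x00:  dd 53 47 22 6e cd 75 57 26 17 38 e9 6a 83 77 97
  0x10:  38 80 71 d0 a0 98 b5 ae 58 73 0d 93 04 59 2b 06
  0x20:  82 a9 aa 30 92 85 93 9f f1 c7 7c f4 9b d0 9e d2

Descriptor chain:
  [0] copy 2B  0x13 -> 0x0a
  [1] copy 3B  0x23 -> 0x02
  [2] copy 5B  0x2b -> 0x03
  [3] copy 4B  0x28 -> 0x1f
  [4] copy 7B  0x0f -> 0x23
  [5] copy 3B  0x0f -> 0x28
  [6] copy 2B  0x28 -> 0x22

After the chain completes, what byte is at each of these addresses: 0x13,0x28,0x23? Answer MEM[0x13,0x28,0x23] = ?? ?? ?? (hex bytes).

MEM[0x13,0x28,0x23] = d0 97 38

#0 dst[0x0a+2] := {0xd0,0xa0}
#1 dst[0x02+3] := {0x30,0x92,0x85}
#2 dst[0x03+5] := {0xf4,0x9b,0xd0,0x9e,0xd2}
#3 dst[0x1f+4] := {0xf1,0xc7,0x7c,0xf4}
#4 dst[0x23+7] := {0x97,0x38,0x80,0x71,0xd0,0xa0,0x98}
#5 dst[0x28+3] := {0x97,0x38,0x80}
#6 dst[0x22+2] := {0x97,0x38}
query mem[0x13]=0xd0, mem[0x28]=0x97, mem[0x23]=0x38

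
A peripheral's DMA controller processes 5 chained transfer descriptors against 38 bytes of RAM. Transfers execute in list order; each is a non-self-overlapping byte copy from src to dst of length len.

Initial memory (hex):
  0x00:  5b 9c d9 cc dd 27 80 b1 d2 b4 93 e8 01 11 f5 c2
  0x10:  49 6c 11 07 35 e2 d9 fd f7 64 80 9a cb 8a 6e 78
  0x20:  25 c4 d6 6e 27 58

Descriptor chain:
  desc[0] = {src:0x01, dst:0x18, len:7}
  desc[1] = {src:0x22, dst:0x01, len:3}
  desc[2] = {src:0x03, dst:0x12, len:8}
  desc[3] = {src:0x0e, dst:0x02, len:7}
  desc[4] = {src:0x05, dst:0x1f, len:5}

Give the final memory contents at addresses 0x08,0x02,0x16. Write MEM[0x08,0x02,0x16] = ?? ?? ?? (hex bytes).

MEM[0x08,0x02,0x16] = 27 f5 b1

[0] 0x01->0x18 len=7 : 9c d9 cc dd 27 80 b1
[1] 0x22->0x01 len=3 : d6 6e 27
[2] 0x03->0x12 len=8 : 27 dd 27 80 b1 d2 b4 93
[3] 0x0e->0x02 len=7 : f5 c2 49 6c 27 dd 27
[4] 0x05->0x1f len=5 : 6c 27 dd 27 b4
query mem[0x08]=0x27, mem[0x02]=0xf5, mem[0x16]=0xb1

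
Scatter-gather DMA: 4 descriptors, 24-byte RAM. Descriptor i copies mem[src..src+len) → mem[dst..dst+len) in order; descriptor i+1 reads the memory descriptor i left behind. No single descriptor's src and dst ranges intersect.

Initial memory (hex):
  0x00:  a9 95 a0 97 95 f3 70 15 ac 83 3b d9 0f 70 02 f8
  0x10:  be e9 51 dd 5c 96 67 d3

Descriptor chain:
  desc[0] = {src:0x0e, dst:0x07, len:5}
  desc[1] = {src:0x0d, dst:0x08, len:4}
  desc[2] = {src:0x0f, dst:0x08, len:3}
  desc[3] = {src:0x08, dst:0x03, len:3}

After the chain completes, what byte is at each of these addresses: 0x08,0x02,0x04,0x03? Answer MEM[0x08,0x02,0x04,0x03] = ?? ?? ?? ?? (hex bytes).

MEM[0x08,0x02,0x04,0x03] = f8 a0 be f8

  after D0: wrote 5B at 0x07 = 02f8bee951
  after D1: wrote 4B at 0x08 = 7002f8be
  after D2: wrote 3B at 0x08 = f8bee9
  after D3: wrote 3B at 0x03 = f8bee9
query mem[0x08]=0xf8, mem[0x02]=0xa0, mem[0x04]=0xbe, mem[0x03]=0xf8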